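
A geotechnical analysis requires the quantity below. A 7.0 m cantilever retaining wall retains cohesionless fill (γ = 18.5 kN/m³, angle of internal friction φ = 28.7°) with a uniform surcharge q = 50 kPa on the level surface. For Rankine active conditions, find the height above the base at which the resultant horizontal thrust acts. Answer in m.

2.84 m

K_a = 0.3511.
Triangular part P₁ = ½K_aγH² = 159.2 at H/3 = 2.333 m; rectangular part P₂ = K_a q H = 122.9 at H/2 = 3.500 m.
ȳ = (P₁·2.333 + P₂·3.500)/(P₁+P₂) = 2.842 m.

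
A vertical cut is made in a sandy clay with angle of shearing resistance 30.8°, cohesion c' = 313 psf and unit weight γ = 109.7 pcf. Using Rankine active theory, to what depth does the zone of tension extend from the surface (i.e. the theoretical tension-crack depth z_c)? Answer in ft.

10.0 ft

K_a = tan²(45° − 30.8°/2) = 0.3227; √K_a = 0.5681.
The active pressure is zero where K_a γ z = 2c√K_a, so z_c = 2c/(γ√K_a) = 2×313/(109.7×0.5681) = 10.05 ft.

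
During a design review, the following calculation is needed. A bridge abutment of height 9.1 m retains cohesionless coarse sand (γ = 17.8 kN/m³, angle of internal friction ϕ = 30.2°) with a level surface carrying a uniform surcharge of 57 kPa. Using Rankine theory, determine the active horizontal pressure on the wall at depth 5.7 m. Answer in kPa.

K_a = (1 − sin φ)/(1 + sin φ) = 0.3307.
σ_v = γz + q = 17.8 × 5.7 + 57 = 158.5 kPa.
σ_h = K_a σ_v = 0.3307 × 158.5 = 52.40 kPa.

52.4 kPa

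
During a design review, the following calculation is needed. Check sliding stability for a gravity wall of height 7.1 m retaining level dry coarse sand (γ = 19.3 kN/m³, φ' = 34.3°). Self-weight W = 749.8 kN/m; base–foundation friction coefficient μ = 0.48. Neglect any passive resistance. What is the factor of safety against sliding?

K_a = tan²(45° − 34.3°/2) = 0.2792.
P_a = ½K_aγH² = 0.5×0.2792×19.3×7.1² = 135.8 kN/m, acting at H/3 = 2.367 m above the base.
FS_sliding = μW / P_a = 0.48×749.8 / 135.8 = 2.650.

2.65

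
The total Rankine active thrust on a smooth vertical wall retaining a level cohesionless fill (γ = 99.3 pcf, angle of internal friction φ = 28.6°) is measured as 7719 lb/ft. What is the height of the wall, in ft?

21.0 ft

K_a = 0.3525. P_a = ½ K_a γ H² ⇒ H = √(2P_a/(K_a γ)).
H = √(2×7719/(0.3525×99.3)) = 21.00 ft.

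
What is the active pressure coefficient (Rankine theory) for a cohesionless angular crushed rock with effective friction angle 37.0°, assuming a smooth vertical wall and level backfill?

0.249

K_a = (1 − sin φ)/(1 + sin φ) = (1 − sin 37.0°)/(1 + sin 37.0°) = 0.2486.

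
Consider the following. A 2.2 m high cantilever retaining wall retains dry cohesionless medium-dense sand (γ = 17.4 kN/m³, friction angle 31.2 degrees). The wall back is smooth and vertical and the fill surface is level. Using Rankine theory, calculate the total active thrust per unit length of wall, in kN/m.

13.4 kN/m

K_a = tan²(45° − φ/2) = 0.3175.
P_a = ½ K_a γ H² = 0.5 × 0.3175 × 17.4 × 2.2² = 13.37 kN/m.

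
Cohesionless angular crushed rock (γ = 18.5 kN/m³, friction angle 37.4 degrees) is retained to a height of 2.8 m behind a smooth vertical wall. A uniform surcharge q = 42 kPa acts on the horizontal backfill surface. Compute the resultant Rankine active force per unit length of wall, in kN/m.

K_a = tan²(45° − φ/2) = 0.2443.
Soil triangle: ½ K_a γ H² = 0.5×0.2443×18.5×2.8² = 17.71 kN/m.
Surcharge rectangle: K_a q H = 0.2443×42×2.8 = 28.73 kN/m.
Total = 17.71 + 28.73 = 46.44 kN/m.

46.4 kN/m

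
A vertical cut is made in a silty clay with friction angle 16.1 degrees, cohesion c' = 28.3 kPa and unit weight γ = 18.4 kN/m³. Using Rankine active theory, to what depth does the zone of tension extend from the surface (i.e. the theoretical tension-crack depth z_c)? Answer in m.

4.09 m

K_a = tan²(45° − 16.1°/2) = 0.5658; √K_a = 0.7522.
The active pressure is zero where K_a γ z = 2c√K_a, so z_c = 2c/(γ√K_a) = 2×28.3/(18.4×0.7522) = 4.090 m.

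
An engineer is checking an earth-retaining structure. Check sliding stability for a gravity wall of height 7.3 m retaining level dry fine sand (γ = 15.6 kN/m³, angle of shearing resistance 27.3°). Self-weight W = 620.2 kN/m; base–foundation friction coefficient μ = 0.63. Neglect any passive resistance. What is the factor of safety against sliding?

2.53

K_a = tan²(45° − 27.3°/2) = 0.3711.
P_a = ½K_aγH² = 0.5×0.3711×15.6×7.3² = 154.3 kN/m, acting at H/3 = 2.433 m above the base.
FS_sliding = μW / P_a = 0.63×620.2 / 154.3 = 2.533.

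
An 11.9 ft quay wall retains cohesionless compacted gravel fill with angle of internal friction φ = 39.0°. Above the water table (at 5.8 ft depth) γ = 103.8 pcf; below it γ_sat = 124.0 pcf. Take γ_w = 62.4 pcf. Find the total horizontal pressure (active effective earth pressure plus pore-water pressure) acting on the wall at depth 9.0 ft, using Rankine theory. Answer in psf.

381 psf

K_a = (1 − sin φ)/(1 + sin φ) = 0.2275.
γ' = 124.0 − 62.4 = 61.60 pcf.
Effective vertical stress at 9.0 ft: σ'_v = 103.8×5.8 + 61.60×3.20 = 799.2 psf.
σ'_h = K_a σ'_v = 0.2275 × 799.2 = 181.8 psf; u = γ_w × 3.20 = 199.7 psf.
Total σ_h = 181.8 + 199.7 = 381.5 psf.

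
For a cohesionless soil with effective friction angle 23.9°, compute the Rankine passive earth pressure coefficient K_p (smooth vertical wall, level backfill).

K_p = (1 + sin φ)/(1 − sin φ) = tan²(45° + 23.9°/2) = 2.362.

2.36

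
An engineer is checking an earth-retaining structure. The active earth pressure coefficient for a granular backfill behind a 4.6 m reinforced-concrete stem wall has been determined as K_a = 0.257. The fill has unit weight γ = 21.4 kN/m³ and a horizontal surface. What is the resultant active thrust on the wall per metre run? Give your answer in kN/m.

58.2 kN/m

P = ½ K_a γ H² = 0.5 × 0.257 × 21.4 × 4.6² = 58.19 kN/m.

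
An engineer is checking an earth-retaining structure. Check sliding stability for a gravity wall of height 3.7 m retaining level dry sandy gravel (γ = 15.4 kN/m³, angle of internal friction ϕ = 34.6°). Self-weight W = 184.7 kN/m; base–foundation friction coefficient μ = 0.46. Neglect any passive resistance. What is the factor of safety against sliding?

2.92

K_a = tan²(45° − 34.6°/2) = 0.2756.
P_a = ½K_aγH² = 0.5×0.2756×15.4×3.7² = 29.06 kN/m, acting at H/3 = 1.233 m above the base.
FS_sliding = μW / P_a = 0.46×184.7 / 29.06 = 2.924.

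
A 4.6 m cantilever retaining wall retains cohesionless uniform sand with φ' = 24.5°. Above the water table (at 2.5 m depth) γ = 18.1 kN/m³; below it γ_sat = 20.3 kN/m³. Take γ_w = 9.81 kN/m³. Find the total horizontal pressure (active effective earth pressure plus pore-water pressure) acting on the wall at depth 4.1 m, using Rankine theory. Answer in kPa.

41.4 kPa

K_a = (1 − sin φ)/(1 + sin φ) = 0.4137.
γ' = 20.3 − 9.81 = 10.49 kN/m³.
Effective vertical stress at 4.1 m: σ'_v = 18.1×2.5 + 10.49×1.60 = 62.03 kPa.
σ'_h = K_a σ'_v = 0.4137 × 62.03 = 25.67 kPa; u = γ_w × 1.60 = 15.70 kPa.
Total σ_h = 25.67 + 15.70 = 41.36 kPa.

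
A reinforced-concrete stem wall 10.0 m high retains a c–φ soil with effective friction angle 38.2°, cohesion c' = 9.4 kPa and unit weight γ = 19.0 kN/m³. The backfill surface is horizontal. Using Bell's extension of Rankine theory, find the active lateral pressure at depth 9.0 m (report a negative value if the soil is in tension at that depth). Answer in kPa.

31.2 kPa

K_a = (1 − sin φ)/(1 + sin φ) = 0.2358.
σ_a = K_a γ z − 2c√K_a = 0.2358×19.0×9.0 − 2×9.4×0.4856 = 31.19 kPa.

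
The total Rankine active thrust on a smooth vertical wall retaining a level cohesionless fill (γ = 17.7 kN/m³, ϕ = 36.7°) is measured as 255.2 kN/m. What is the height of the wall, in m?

10.7 m

K_a = 0.2519. P_a = ½ K_a γ H² ⇒ H = √(2P_a/(K_a γ)).
H = √(2×255.2/(0.2519×17.7)) = 10.70 m.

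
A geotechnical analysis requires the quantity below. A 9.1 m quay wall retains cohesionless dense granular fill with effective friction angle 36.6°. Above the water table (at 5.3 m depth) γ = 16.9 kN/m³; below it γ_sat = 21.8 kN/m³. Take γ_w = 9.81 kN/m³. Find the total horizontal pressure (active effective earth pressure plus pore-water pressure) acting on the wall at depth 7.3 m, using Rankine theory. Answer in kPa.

48.3 kPa

K_a = (1 − sin φ)/(1 + sin φ) = 0.2530.
γ' = 21.8 − 9.81 = 11.99 kN/m³.
Effective vertical stress at 7.3 m: σ'_v = 16.9×5.3 + 11.99×2.00 = 113.5 kPa.
σ'_h = K_a σ'_v = 0.2530 × 113.5 = 28.72 kPa; u = γ_w × 2.00 = 19.62 kPa.
Total σ_h = 28.72 + 19.62 = 48.34 kPa.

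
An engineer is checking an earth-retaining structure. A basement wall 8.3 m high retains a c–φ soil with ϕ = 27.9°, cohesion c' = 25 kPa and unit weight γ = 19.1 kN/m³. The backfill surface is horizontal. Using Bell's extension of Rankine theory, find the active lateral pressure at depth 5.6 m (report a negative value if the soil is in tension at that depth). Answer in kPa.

8.67 kPa

K_a = (1 − sin φ)/(1 + sin φ) = 0.3625.
σ_a = K_a γ z − 2c√K_a = 0.3625×19.1×5.6 − 2×25×0.6020 = 8.667 kPa.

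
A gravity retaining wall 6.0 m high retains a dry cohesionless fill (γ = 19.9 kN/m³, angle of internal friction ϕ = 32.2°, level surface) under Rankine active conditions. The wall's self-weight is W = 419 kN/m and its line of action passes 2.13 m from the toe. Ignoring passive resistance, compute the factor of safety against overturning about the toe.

K_a = tan²(45° − 32.2°/2) = 0.3047.
P_a = ½K_aγH² = 0.5×0.3047×19.9×6.0² = 109.2 kN/m, acting at H/3 = 2.000 m above the base.
Overturning moment M_o = P_a × H/3 = 109.2 × 2.000 = 218.3.
Resisting moment M_r = W × 2.13 = 419 × 2.13 = 892.5.
FS_overturning = M_r/M_o = 892.5/218.3 = 4.088.

4.09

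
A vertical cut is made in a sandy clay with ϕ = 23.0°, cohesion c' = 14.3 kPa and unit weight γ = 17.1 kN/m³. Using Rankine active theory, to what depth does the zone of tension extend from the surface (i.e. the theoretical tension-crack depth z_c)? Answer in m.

2.53 m

K_a = tan²(45° − 23.0°/2) = 0.4381; √K_a = 0.6619.
The active pressure is zero where K_a γ z = 2c√K_a, so z_c = 2c/(γ√K_a) = 2×14.3/(17.1×0.6619) = 2.527 m.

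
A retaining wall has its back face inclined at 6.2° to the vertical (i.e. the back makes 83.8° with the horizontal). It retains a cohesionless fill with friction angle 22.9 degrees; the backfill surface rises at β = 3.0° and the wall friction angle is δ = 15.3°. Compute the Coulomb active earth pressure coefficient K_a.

K_a = sin²(α+φ) / [sin²α · sin(α−δ) · (1 + √{sin(φ+δ)sin(φ−β) / (sin(α−δ)sin(α+β))})²].
With α = 83.8°, φ = 22.9°, δ = 15.3°, β = 3.0°: K_a = 0.4579.

0.458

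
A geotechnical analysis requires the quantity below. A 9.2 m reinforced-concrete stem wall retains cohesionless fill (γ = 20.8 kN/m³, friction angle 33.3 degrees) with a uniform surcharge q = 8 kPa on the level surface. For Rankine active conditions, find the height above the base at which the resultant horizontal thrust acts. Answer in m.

K_a = 0.2911.
Triangular part P₁ = ½K_aγH² = 256.3 at H/3 = 3.067 m; rectangular part P₂ = K_a q H = 21.43 at H/2 = 4.600 m.
ȳ = (P₁·3.067 + P₂·4.600)/(P₁+P₂) = 3.185 m.

3.18 m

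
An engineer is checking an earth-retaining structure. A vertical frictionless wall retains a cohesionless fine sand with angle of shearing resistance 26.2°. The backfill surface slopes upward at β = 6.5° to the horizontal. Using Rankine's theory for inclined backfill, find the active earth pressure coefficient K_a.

K_a = cos β · (cos β − √(cos²β − cos²φ)) / (cos β + √(cos²β − cos²φ)).
cos β = 0.9936, cos φ = 0.8973, √(cos²β − cos²φ) = 0.4267.
K_a = 0.9936 × (0.9936 − 0.4267)/(0.9936 + 0.4267) = 0.3965.

0.397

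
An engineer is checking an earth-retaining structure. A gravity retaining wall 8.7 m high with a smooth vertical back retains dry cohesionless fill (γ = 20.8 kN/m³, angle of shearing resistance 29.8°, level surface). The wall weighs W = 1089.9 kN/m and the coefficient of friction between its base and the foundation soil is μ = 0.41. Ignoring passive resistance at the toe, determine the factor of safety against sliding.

K_a = tan²(45° − 29.8°/2) = 0.3360.
P_a = ½K_aγH² = 0.5×0.3360×20.8×8.7² = 264.5 kN/m, acting at H/3 = 2.900 m above the base.
FS_sliding = μW / P_a = 0.41×1089.9 / 264.5 = 1.689.

1.69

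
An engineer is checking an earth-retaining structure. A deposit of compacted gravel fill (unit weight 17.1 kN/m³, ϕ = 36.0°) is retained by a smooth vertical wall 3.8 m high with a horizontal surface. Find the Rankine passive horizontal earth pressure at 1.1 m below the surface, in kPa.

72.5 kPa

K_p = (1 + sin φ)/(1 − sin φ) = 3.852.
σ_h = K_p γ z = 3.852 × 17.1 × 1.1 = 72.45 kPa.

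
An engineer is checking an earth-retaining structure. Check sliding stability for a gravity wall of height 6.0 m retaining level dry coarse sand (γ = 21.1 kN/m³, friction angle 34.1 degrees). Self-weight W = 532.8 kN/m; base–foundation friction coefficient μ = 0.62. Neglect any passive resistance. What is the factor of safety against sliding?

3.09

K_a = tan²(45° − 34.1°/2) = 0.2815.
P_a = ½K_aγH² = 0.5×0.2815×21.1×6.0² = 106.9 kN/m, acting at H/3 = 2.000 m above the base.
FS_sliding = μW / P_a = 0.62×532.8 / 106.9 = 3.089.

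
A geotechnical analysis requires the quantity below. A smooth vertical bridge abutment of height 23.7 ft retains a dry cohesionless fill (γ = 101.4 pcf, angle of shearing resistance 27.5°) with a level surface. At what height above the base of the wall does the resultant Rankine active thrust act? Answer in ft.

K_a = 0.3682.
The pressure distribution is triangular, so the resultant acts at H/3 above the base = 23.7/3 = 7.900 ft.

7.90 ft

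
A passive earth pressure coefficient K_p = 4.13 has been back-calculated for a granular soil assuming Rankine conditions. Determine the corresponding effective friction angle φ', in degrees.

37.6°

K_p = (1+sin φ)/(1−sin φ) ⇒ sin φ = (K_p − 1)/(K_p + 1) = 0.6101.
φ = arcsin(0.6101) = 37.60°.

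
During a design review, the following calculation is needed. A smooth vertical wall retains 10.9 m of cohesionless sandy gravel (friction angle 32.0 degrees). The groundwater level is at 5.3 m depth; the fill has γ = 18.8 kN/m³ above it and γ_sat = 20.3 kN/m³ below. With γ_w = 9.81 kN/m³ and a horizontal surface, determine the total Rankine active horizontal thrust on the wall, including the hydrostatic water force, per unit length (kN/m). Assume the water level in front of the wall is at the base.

K_a = tan²(45° − φ/2) = 0.3073.
γ' = 20.3 − 9.81 = 10.49 kN/m³. Depth below WT = 5.6 m.
σ'_h at WT = K_a γ d_w = 30.62 kPa; at base = 30.62 + K_a γ' × 5.6 = 48.66 kPa.
P₁ (0–5.3 m) = ½×30.62×5.3 = 81.13. P₂ (5.3–10.9 m) = ½(30.62+48.66)×5.6 = 222.0.
P_w = ½ γ_w h₂² = 0.5×9.81×5.6² = 153.8. Total = 81.13+222.0+153.8 = 456.9 kN/m.

457 kN/m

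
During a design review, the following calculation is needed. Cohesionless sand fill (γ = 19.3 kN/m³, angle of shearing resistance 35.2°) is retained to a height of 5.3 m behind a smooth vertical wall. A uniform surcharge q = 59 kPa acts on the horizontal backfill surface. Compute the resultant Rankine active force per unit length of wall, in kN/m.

157 kN/m

K_a = tan²(45° − φ/2) = 0.2687.
Soil triangle: ½ K_a γ H² = 0.5×0.2687×19.3×5.3² = 72.83 kN/m.
Surcharge rectangle: K_a q H = 0.2687×59×5.3 = 84.02 kN/m.
Total = 72.83 + 84.02 = 156.9 kN/m.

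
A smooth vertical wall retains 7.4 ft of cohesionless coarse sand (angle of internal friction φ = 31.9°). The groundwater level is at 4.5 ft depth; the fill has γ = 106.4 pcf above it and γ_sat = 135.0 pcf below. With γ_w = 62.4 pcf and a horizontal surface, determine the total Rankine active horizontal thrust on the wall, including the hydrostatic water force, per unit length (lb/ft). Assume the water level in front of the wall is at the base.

K_a = tan²(45° − φ/2) = 0.3085.
γ' = 135.0 − 62.4 = 72.60 pcf. Depth below WT = 2.9 ft.
σ'_h at WT = K_a γ d_w = 147.7 psf; at base = 147.7 + K_a γ' × 2.9 = 212.7 psf.
P₁ (0–4.5 ft) = ½×147.7×4.5 = 332.4. P₂ (4.5–7.4 ft) = ½(147.7+212.7)×2.9 = 522.6.
P_w = ½ γ_w h₂² = 0.5×62.4×2.9² = 262.4. Total = 332.4+522.6+262.4 = 1117 lb/ft.

1120 lb/ft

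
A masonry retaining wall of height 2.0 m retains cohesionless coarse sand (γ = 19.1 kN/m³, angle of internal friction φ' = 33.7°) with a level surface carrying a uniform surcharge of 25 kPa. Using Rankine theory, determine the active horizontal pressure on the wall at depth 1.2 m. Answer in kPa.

K_a = (1 − sin φ)/(1 + sin φ) = 0.2863.
σ_v = γz + q = 19.1 × 1.2 + 25 = 47.92 kPa.
σ_h = K_a σ_v = 0.2863 × 47.92 = 13.72 kPa.

13.7 kPa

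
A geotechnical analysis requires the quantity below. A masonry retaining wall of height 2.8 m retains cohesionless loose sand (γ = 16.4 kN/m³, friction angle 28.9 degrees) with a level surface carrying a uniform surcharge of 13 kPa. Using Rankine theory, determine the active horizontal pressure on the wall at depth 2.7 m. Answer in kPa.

20.0 kPa

K_a = (1 − sin φ)/(1 + sin φ) = 0.3484.
σ_v = γz + q = 16.4 × 2.7 + 13 = 57.28 kPa.
σ_h = K_a σ_v = 0.3484 × 57.28 = 19.95 kPa.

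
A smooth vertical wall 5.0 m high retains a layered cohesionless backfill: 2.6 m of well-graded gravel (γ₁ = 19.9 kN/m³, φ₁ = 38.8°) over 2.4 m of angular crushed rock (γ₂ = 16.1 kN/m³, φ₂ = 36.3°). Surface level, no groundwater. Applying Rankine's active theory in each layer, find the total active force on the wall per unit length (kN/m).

K_a1 = tan²(45°−38.8°/2) = 0.2296; K_a2 = tan²(45°−36.3°/2) = 0.2563.
Layer 1: σ at base = K_a1 γ₁ h₁ = 11.88 kPa; P₁ = ½×11.88×2.6 = 15.44.
Layer 2: σ_v at top = γ₁h₁ = 51.74; σ_h top = K_a2×51.74 = 13.26; σ_h base = K_a2×(51.74+16.1×2.4) = 23.16.
P₂ = ½(13.26+23.16)×2.4 = 43.71. Total P_a = 15.44+43.71 = 59.15 kN/m.

59.1 kN/m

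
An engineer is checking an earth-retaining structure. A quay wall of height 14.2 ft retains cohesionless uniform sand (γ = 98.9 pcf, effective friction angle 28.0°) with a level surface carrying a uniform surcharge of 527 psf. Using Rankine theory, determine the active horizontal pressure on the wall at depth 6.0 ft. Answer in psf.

K_a = (1 − sin φ)/(1 + sin φ) = 0.3610.
σ_v = γz + q = 98.9 × 6.0 + 527 = 1120 psf.
σ_h = K_a σ_v = 0.3610 × 1120 = 404.5 psf.

405 psf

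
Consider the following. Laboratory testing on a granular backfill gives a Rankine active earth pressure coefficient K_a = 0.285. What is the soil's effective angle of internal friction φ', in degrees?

33.8°

K_a = tan²(45° − φ/2) ⇒ 45° − φ/2 = arctan(√0.285) = 28.10°.
φ = 2(45° − 28.10°) = 33.81°.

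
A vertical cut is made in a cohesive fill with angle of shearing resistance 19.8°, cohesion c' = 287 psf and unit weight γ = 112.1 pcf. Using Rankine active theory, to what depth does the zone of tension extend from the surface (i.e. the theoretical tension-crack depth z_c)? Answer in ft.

K_a = tan²(45° − 19.8°/2) = 0.4939; √K_a = 0.7028.
The active pressure is zero where K_a γ z = 2c√K_a, so z_c = 2c/(γ√K_a) = 2×287/(112.1×0.7028) = 7.286 ft.

7.29 ft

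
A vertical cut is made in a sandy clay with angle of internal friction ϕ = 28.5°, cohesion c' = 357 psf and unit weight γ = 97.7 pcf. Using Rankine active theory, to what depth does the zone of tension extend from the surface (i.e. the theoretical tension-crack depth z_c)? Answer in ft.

K_a = tan²(45° − 28.5°/2) = 0.3540; √K_a = 0.5949.
The active pressure is zero where K_a γ z = 2c√K_a, so z_c = 2c/(γ√K_a) = 2×357/(97.7×0.5949) = 12.28 ft.

12.3 ft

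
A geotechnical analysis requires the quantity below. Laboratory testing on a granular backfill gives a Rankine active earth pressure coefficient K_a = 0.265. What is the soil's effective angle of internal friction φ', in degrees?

K_a = tan²(45° − φ/2) ⇒ 45° − φ/2 = arctan(√0.265) = 27.24°.
φ = 2(45° − 27.24°) = 35.52°.

35.5°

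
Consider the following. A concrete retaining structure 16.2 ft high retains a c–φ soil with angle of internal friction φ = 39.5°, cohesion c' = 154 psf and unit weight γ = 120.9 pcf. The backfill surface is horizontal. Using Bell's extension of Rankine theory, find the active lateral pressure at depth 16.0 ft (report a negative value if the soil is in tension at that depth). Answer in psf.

K_a = (1 − sin φ)/(1 + sin φ) = 0.2224.
σ_a = K_a γ z − 2c√K_a = 0.2224×120.9×16.0 − 2×154×0.4716 = 285.0 psf.

285 psf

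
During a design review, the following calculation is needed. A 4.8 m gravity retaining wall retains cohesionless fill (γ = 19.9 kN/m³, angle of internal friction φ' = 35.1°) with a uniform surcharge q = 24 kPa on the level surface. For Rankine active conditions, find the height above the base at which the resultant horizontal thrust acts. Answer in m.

1.87 m

K_a = 0.2698.
Triangular part P₁ = ½K_aγH² = 61.86 at H/3 = 1.600 m; rectangular part P₂ = K_a q H = 31.09 at H/2 = 2.400 m.
ȳ = (P₁·1.600 + P₂·2.400)/(P₁+P₂) = 1.868 m.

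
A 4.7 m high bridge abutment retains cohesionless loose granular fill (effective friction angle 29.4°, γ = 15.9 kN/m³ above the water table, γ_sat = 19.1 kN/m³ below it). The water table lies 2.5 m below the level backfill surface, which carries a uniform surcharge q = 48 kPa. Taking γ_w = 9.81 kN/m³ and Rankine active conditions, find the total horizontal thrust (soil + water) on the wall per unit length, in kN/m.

K_a = tan²(45° − φ/2) = 0.3415.
γ' = 19.1 − 9.81 = 9.290 kN/m³. h₂ = H − d_w = 2.2 m.
σ'_h: at surface K_a·q = 16.39; at WT K_a(q+γd_w) = 29.96; at base K_a(q+γd_w+γ'h₂) = 36.94 kPa.
P₁ = ½(16.39+29.96)×2.5 = 57.94; P₂ = ½(29.96+36.94)×2.2 = 73.60; P_w = ½γ_w h₂² = 23.74.
Total = 57.94+73.60+23.74 = 155.3 kN/m.

155 kN/m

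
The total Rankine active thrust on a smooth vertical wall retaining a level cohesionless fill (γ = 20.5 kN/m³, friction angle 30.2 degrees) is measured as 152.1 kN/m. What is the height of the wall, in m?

6.70 m

K_a = 0.3307. P_a = ½ K_a γ H² ⇒ H = √(2P_a/(K_a γ)).
H = √(2×152.1/(0.3307×20.5)) = 6.699 m.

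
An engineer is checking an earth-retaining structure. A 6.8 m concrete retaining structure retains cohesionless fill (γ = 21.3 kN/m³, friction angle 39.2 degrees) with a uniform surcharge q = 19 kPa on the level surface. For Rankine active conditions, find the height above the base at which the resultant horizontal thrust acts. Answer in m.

K_a = 0.2255.
Triangular part P₁ = ½K_aγH² = 111.0 at H/3 = 2.267 m; rectangular part P₂ = K_a q H = 29.13 at H/2 = 3.400 m.
ȳ = (P₁·2.267 + P₂·3.400)/(P₁+P₂) = 2.502 m.

2.50 m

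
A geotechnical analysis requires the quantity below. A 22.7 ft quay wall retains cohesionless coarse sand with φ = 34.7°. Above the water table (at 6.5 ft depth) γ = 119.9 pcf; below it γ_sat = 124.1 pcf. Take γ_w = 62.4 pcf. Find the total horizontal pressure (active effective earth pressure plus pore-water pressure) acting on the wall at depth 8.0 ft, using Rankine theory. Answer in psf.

333 psf

K_a = (1 − sin φ)/(1 + sin φ) = 0.2745.
γ' = 124.1 − 62.4 = 61.70 pcf.
Effective vertical stress at 8.0 ft: σ'_v = 119.9×6.5 + 61.70×1.50 = 871.9 psf.
σ'_h = K_a σ'_v = 0.2745 × 871.9 = 239.3 psf; u = γ_w × 1.50 = 93.60 psf.
Total σ_h = 239.3 + 93.60 = 332.9 psf.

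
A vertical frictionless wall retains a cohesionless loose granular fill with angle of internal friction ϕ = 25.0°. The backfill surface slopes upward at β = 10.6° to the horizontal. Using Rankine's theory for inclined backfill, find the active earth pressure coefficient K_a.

0.434

K_a = cos β · (cos β − √(cos²β − cos²φ)) / (cos β + √(cos²β − cos²φ)).
cos β = 0.9829, cos φ = 0.9063, √(cos²β − cos²φ) = 0.3805.
K_a = 0.9829 × (0.9829 − 0.3805)/(0.9829 + 0.3805) = 0.4343.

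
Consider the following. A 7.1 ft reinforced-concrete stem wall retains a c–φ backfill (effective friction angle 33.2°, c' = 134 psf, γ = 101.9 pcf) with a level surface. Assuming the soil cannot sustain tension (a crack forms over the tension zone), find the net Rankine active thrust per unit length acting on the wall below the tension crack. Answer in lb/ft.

K_a = 0.2924; √K_a = 0.5407.
Tension-crack depth z_c = 2c/(γ√K_a) = 2×134/(101.9×0.5407) = 4.864 ft.
σ_a at base = K_a γ H − 2c√K_a = 0.2924×101.9×7.1 − 2×134×0.5407 = 66.61 psf.
P_a = ½ × 66.61 × (H − z_c) = 0.5×66.61×2.236 = 74.46 lb/ft.

74.5 lb/ft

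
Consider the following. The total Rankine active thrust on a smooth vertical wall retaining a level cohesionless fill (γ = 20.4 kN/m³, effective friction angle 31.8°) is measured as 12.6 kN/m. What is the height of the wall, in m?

K_a = 0.3098. P_a = ½ K_a γ H² ⇒ H = √(2P_a/(K_a γ)).
H = √(2×12.6/(0.3098×20.4)) = 1.997 m.

2.00 m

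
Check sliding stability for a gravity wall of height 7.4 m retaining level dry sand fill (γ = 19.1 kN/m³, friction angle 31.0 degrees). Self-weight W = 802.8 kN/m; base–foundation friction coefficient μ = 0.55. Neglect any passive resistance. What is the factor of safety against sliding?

2.64

K_a = tan²(45° − 31.0°/2) = 0.3201.
P_a = ½K_aγH² = 0.5×0.3201×19.1×7.4² = 167.4 kN/m, acting at H/3 = 2.467 m above the base.
FS_sliding = μW / P_a = 0.55×802.8 / 167.4 = 2.638.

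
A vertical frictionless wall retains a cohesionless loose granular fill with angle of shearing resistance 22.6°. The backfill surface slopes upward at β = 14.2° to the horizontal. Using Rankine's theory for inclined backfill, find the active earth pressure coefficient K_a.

0.516

K_a = cos β · (cos β − √(cos²β − cos²φ)) / (cos β + √(cos²β − cos²φ)).
cos β = 0.9694, cos φ = 0.9232, √(cos²β − cos²φ) = 0.2958.
K_a = 0.9694 × (0.9694 − 0.2958)/(0.9694 + 0.2958) = 0.5161.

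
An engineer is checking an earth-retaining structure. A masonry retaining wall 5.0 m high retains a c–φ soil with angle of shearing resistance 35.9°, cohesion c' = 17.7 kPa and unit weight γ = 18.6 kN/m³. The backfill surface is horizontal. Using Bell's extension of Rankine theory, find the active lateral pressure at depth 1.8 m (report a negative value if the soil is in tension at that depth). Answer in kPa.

K_a = (1 − sin φ)/(1 + sin φ) = 0.2607.
σ_a = K_a γ z − 2c√K_a = 0.2607×18.6×1.8 − 2×17.7×0.5106 = -9.347 kPa.

-9.35 kPa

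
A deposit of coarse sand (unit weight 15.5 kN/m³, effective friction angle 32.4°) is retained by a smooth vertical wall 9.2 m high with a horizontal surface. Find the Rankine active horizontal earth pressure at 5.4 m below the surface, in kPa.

25.3 kPa

K_a = (1 − sin φ)/(1 + sin φ) = 0.3022.
σ_h = K_a γ z = 0.3022 × 15.5 × 5.4 = 25.30 kPa.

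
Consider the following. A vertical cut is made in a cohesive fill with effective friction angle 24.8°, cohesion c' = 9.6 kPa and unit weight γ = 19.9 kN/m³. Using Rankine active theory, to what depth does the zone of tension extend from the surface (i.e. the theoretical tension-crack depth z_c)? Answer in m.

K_a = tan²(45° − 24.8°/2) = 0.4090; √K_a = 0.6395.
The active pressure is zero where K_a γ z = 2c√K_a, so z_c = 2c/(γ√K_a) = 2×9.6/(19.9×0.6395) = 1.509 m.

1.51 m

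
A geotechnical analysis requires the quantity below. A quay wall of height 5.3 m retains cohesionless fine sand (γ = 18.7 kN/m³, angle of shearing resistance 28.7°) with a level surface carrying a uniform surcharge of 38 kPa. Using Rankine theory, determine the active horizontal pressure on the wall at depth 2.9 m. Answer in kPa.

K_a = (1 − sin φ)/(1 + sin φ) = 0.3511.
σ_v = γz + q = 18.7 × 2.9 + 38 = 92.23 kPa.
σ_h = K_a σ_v = 0.3511 × 92.23 = 32.39 kPa.

32.4 kPa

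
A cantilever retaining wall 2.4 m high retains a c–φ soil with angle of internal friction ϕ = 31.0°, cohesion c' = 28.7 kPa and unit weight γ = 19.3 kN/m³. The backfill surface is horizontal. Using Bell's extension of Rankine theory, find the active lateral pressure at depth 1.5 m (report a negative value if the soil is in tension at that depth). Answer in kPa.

K_a = (1 − sin φ)/(1 + sin φ) = 0.3201.
σ_a = K_a γ z − 2c√K_a = 0.3201×19.3×1.5 − 2×28.7×0.5658 = -23.21 kPa.

-23.2 kPa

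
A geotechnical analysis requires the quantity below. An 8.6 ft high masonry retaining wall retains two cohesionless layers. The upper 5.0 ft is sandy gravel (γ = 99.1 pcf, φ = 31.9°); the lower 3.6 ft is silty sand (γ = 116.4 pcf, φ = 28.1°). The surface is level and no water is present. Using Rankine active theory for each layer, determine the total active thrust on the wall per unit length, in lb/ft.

K_a1 = tan²(45°−31.9°/2) = 0.3085; K_a2 = tan²(45°−28.1°/2) = 0.3596.
Layer 1: σ at base = K_a1 γ₁ h₁ = 152.9 psf; P₁ = ½×152.9×5.0 = 382.2.
Layer 2: σ_v at top = γ₁h₁ = 495.5; σ_h top = K_a2×495.5 = 178.2; σ_h base = K_a2×(495.5+116.4×3.6) = 328.9.
P₂ = ½(178.2+328.9)×3.6 = 912.7. Total P_a = 382.2+912.7 = 1295 lb/ft.

1290 lb/ft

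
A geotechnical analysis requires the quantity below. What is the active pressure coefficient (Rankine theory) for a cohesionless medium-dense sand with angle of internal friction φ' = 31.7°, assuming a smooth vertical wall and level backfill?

K_a = tan²(45° − φ/2) = tan²(29.15°) = 0.3111.

0.311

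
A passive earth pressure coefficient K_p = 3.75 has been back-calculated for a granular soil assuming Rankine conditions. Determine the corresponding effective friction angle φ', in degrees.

K_p = (1+sin φ)/(1−sin φ) ⇒ sin φ = (K_p − 1)/(K_p + 1) = 0.5789.
φ = arcsin(0.5789) = 35.38°.

35.4°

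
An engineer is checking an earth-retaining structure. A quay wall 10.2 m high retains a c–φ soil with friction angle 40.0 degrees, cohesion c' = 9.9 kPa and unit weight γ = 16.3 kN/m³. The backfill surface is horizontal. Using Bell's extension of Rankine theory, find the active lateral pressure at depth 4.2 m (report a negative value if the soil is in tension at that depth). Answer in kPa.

K_a = (1 − sin φ)/(1 + sin φ) = 0.2174.
σ_a = K_a γ z − 2c√K_a = 0.2174×16.3×4.2 − 2×9.9×0.4663 = 5.653 kPa.

5.65 kPa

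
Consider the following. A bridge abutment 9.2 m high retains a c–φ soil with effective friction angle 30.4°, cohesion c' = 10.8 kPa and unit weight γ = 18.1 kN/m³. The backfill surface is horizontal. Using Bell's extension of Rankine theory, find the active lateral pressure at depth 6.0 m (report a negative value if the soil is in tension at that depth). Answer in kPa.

23.2 kPa

K_a = (1 − sin φ)/(1 + sin φ) = 0.3280.
σ_a = K_a γ z − 2c√K_a = 0.3280×18.1×6.0 − 2×10.8×0.5727 = 23.25 kPa.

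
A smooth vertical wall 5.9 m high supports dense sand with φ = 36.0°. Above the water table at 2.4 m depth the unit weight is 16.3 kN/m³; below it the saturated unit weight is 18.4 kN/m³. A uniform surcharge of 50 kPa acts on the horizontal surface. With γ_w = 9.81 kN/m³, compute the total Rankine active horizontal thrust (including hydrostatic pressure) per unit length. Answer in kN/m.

198 kN/m

K_a = tan²(45° − φ/2) = 0.2596.
γ' = 18.4 − 9.81 = 8.590 kN/m³. h₂ = H − d_w = 3.5 m.
σ'_h: at surface K_a·q = 12.98; at WT K_a(q+γd_w) = 23.14; at base K_a(q+γd_w+γ'h₂) = 30.94 kPa.
P₁ = ½(12.98+23.14)×2.4 = 43.34; P₂ = ½(23.14+30.94)×3.5 = 94.64; P_w = ½γ_w h₂² = 60.09.
Total = 43.34+94.64+60.09 = 198.1 kN/m.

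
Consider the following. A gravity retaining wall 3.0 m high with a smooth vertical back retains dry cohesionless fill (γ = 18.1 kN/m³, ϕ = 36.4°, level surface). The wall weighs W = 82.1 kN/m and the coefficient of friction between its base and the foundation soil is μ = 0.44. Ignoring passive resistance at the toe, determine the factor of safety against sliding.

1.74

K_a = tan²(45° − 36.4°/2) = 0.2552.
P_a = ½K_aγH² = 0.5×0.2552×18.1×3.0² = 20.78 kN/m, acting at H/3 = 1.000 m above the base.
FS_sliding = μW / P_a = 0.44×82.1 / 20.78 = 1.738.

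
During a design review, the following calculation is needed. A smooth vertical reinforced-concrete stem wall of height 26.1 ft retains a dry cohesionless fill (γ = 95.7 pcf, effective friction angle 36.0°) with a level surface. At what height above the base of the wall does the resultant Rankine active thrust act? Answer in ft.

K_a = 0.2596.
The pressure distribution is triangular, so the resultant acts at H/3 above the base = 26.1/3 = 8.700 ft.

8.70 ft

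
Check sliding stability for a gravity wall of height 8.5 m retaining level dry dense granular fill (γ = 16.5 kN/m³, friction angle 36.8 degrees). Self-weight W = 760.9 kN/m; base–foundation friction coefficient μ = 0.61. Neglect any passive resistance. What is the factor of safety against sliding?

3.11

K_a = tan²(45° − 36.8°/2) = 0.2508.
P_a = ½K_aγH² = 0.5×0.2508×16.5×8.5² = 149.5 kN/m, acting at H/3 = 2.833 m above the base.
FS_sliding = μW / P_a = 0.61×760.9 / 149.5 = 3.105.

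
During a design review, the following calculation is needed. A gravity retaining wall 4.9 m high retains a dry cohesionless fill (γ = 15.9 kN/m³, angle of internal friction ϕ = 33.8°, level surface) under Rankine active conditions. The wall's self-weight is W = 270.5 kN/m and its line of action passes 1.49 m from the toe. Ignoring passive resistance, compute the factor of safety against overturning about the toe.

4.53

K_a = tan²(45° − 33.8°/2) = 0.2851.
P_a = ½K_aγH² = 0.5×0.2851×15.9×4.9² = 54.42 kN/m, acting at H/3 = 1.633 m above the base.
Overturning moment M_o = P_a × H/3 = 54.42 × 1.633 = 88.89.
Resisting moment M_r = W × 1.49 = 270.5 × 1.49 = 403.0.
FS_overturning = M_r/M_o = 403.0/88.89 = 4.534.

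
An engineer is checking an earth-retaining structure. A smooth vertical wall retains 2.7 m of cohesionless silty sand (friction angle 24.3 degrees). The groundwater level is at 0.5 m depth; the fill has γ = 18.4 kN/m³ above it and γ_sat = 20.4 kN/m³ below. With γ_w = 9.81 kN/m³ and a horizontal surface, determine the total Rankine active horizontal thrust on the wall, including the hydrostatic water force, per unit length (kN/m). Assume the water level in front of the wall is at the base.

43.8 kN/m

K_a = tan²(45° − φ/2) = 0.4169.
γ' = 20.4 − 9.81 = 10.59 kN/m³. Depth below WT = 2.2 m.
σ'_h at WT = K_a γ d_w = 3.836 kPa; at base = 3.836 + K_a γ' × 2.2 = 13.55 kPa.
P₁ (0–0.5 m) = ½×3.836×0.5 = 0.9589. P₂ (0.5–2.7 m) = ½(3.836+13.55)×2.2 = 19.12.
P_w = ½ γ_w h₂² = 0.5×9.81×2.2² = 23.74. Total = 0.9589+19.12+23.74 = 43.82 kN/m.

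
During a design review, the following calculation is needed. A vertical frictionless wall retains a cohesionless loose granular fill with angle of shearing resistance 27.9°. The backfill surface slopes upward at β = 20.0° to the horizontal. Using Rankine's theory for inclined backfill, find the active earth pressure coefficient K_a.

0.463

K_a = cos β · (cos β − √(cos²β − cos²φ)) / (cos β + √(cos²β − cos²φ)).
cos β = 0.9397, cos φ = 0.8838, √(cos²β − cos²φ) = 0.3193.
K_a = 0.9397 × (0.9397 − 0.3193)/(0.9397 + 0.3193) = 0.4630.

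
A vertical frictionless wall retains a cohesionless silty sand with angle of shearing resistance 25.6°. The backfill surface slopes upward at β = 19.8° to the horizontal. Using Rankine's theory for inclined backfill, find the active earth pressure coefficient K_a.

0.523

K_a = cos β · (cos β − √(cos²β − cos²φ)) / (cos β + √(cos²β − cos²φ)).
cos β = 0.9409, cos φ = 0.9018, √(cos²β − cos²φ) = 0.2682.
K_a = 0.9409 × (0.9409 − 0.2682)/(0.9409 + 0.2682) = 0.5234.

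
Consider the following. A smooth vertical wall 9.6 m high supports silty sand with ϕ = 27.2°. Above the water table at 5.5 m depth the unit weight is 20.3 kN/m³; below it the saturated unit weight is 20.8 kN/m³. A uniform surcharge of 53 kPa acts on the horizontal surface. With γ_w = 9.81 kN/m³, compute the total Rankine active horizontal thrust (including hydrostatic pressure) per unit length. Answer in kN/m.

K_a = tan²(45° − φ/2) = 0.3726.
γ' = 20.8 − 9.81 = 10.99 kN/m³. h₂ = H − d_w = 4.1 m.
σ'_h: at surface K_a·q = 19.75; at WT K_a(q+γd_w) = 61.35; at base K_a(q+γd_w+γ'h₂) = 78.14 kPa.
P₁ = ½(19.75+61.35)×5.5 = 223.0; P₂ = ½(61.35+78.14)×4.1 = 285.9; P_w = ½γ_w h₂² = 82.45.
Total = 223.0+285.9+82.45 = 591.4 kN/m.

591 kN/m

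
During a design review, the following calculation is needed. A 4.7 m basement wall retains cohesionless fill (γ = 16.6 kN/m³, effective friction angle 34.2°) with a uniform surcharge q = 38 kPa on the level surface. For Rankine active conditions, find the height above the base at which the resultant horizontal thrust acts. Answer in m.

1.95 m

K_a = 0.2803.
Triangular part P₁ = ½K_aγH² = 51.40 at H/3 = 1.567 m; rectangular part P₂ = K_a q H = 50.07 at H/2 = 2.350 m.
ȳ = (P₁·1.567 + P₂·2.350)/(P₁+P₂) = 1.953 m.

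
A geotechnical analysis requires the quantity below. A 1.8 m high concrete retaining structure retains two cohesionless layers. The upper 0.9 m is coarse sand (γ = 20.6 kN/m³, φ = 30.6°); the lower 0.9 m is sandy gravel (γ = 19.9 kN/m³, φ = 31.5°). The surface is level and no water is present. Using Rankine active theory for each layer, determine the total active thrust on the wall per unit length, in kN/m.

K_a1 = tan²(45°−30.6°/2) = 0.3253; K_a2 = tan²(45°−31.5°/2) = 0.3136.
Layer 1: σ at base = K_a1 γ₁ h₁ = 6.032 kPa; P₁ = ½×6.032×0.9 = 2.714.
Layer 2: σ_v at top = γ₁h₁ = 18.54; σ_h top = K_a2×18.54 = 5.815; σ_h base = K_a2×(18.54+19.9×0.9) = 11.43.
P₂ = ½(5.815+11.43)×0.9 = 7.761. Total P_a = 2.714+7.761 = 10.48 kN/m.

10.5 kN/m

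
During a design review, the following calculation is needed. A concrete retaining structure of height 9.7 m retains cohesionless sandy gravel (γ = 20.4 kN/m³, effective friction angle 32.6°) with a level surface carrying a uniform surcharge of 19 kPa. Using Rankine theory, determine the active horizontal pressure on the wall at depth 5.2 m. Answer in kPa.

37.5 kPa

K_a = (1 − sin φ)/(1 + sin φ) = 0.2997.
σ_v = γz + q = 20.4 × 5.2 + 19 = 125.1 kPa.
σ_h = K_a σ_v = 0.2997 × 125.1 = 37.49 kPa.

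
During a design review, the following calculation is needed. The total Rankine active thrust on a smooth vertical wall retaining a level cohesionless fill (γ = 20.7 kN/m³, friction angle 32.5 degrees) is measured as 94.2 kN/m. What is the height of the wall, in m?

K_a = 0.3010. P_a = ½ K_a γ H² ⇒ H = √(2P_a/(K_a γ)).
H = √(2×94.2/(0.3010×20.7)) = 5.499 m.

5.50 m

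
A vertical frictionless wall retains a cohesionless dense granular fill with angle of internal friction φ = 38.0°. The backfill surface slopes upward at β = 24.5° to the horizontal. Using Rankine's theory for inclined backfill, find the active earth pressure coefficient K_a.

K_a = cos β · (cos β − √(cos²β − cos²φ)) / (cos β + √(cos²β − cos²φ)).
cos β = 0.9100, cos φ = 0.7880, √(cos²β − cos²φ) = 0.4550.
K_a = 0.9100 × (0.9100 − 0.4550)/(0.9100 + 0.4550) = 0.3033.

0.303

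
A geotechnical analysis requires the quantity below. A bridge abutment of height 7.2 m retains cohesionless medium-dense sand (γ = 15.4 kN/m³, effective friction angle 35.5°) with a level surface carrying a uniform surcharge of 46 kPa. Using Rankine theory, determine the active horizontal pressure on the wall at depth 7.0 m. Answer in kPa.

40.8 kPa

K_a = (1 − sin φ)/(1 + sin φ) = 0.2653.
σ_v = γz + q = 15.4 × 7.0 + 46 = 153.8 kPa.
σ_h = K_a σ_v = 0.2653 × 153.8 = 40.80 kPa.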